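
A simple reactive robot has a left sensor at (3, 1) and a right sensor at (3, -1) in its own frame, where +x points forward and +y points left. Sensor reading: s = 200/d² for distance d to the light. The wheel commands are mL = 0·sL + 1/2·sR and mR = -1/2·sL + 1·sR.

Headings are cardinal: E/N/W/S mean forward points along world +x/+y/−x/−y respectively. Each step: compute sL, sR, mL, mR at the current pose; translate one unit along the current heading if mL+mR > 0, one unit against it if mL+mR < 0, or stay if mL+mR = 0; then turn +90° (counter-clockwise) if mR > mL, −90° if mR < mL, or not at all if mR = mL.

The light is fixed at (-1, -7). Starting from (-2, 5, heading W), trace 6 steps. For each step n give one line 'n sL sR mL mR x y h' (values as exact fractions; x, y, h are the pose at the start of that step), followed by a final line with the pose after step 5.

0 200/137 40/37 20/37 1780/5069 -2 5 W
1 100/117 100/113 50/113 6050/13221 -3 5 N
2 200/169 200/221 100/221 900/2873 -3 6 W
3 25/34 10/13 5/13 355/884 -4 6 N
4 40/41 200/261 100/261 2980/10701 -4 7 W
5 100/157 100/149 50/149 8250/23393 -5 7 N
final -5 8 W

n=0: pose=(-2,5,W); sL=200/137, sR=40/37; mL=20/37, mR=1780/5069; mL+mR=4520/5069 → advance +1; mR−mL=-960/5069 → turn -1·90°
n=1: pose=(-3,5,N); sL=100/117, sR=100/113; mL=50/113, mR=6050/13221; mL+mR=11900/13221 → advance +1; mR−mL=200/13221 → turn +1·90°
n=2: pose=(-3,6,W); sL=200/169, sR=200/221; mL=100/221, mR=900/2873; mL+mR=2200/2873 → advance +1; mR−mL=-400/2873 → turn -1·90°
n=3: pose=(-4,6,N); sL=25/34, sR=10/13; mL=5/13, mR=355/884; mL+mR=695/884 → advance +1; mR−mL=15/884 → turn +1·90°
n=4: pose=(-4,7,W); sL=40/41, sR=200/261; mL=100/261, mR=2980/10701; mL+mR=2360/3567 → advance +1; mR−mL=-1120/10701 → turn -1·90°
n=5: pose=(-5,7,N); sL=100/157, sR=100/149; mL=50/149, mR=8250/23393; mL+mR=16100/23393 → advance +1; mR−mL=400/23393 → turn +1·90°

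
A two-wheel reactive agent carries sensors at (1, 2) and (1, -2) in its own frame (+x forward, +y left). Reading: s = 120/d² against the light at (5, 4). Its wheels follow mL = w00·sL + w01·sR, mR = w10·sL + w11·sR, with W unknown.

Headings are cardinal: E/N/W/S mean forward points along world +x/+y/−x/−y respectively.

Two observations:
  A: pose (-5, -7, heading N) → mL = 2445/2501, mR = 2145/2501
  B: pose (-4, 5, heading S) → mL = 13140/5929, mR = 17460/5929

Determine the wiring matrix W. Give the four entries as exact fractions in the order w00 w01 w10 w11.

1/2 1 1 1/2

obs A: pose=(-5,-7,N) → sL=30/61, sR=30/41, mL=2445/2501, mR=2145/2501
obs B: pose=(-4,5,S) → sL=120/49, sR=120/121, mL=13140/5929, mR=17460/5929
sensor matrix S = [[30/61, 30/41], [120/49, 120/121]]; det S = -19339200/14828429
solve [mL_A; mL_B] = S·[w00; w01] and [mR_A; mR_B] = S·[w10; w11]:
  w00 = 1/2, w01 = 1, w10 = 1, w11 = 1/2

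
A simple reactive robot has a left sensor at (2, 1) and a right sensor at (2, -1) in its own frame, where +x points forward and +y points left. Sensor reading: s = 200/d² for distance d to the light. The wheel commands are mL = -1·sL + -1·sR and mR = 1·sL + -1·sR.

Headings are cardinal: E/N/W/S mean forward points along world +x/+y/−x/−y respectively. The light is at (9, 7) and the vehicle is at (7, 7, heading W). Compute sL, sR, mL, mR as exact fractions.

200/17 200/17 -400/17 0

left sensor world pos  = (5, 6); dL² = 17
right sensor world pos = (5, 8); dR² = 17
sL = 200/17 = 200/17
sR = 200/17 = 200/17
mL = -1·sL + -1·sR = -400/17
mR = 1·sL + -1·sR = 0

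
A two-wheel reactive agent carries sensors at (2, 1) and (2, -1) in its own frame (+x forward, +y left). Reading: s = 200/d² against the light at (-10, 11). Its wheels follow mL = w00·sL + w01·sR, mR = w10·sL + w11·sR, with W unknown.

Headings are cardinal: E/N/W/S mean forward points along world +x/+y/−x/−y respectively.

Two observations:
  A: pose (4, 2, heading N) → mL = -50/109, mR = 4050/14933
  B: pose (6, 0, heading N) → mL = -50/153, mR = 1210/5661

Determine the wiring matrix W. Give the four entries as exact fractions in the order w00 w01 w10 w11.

obs A: pose=(4,2,N) → sL=100/109, sR=100/137, mL=-50/109, mR=4050/14933
obs B: pose=(6,0,N) → sL=100/153, sR=20/37, mL=-50/153, mR=1210/5661
sensor matrix S = [[100/109, 100/137], [100/153, 20/37]]; det S = 1592000/84535713
solve [mL_A; mL_B] = S·[w00; w01] and [mR_A; mR_B] = S·[w10; w11]:
  w00 = -1/2, w01 = 0, w10 = -1/2, w11 = 1

-1/2 0 -1/2 1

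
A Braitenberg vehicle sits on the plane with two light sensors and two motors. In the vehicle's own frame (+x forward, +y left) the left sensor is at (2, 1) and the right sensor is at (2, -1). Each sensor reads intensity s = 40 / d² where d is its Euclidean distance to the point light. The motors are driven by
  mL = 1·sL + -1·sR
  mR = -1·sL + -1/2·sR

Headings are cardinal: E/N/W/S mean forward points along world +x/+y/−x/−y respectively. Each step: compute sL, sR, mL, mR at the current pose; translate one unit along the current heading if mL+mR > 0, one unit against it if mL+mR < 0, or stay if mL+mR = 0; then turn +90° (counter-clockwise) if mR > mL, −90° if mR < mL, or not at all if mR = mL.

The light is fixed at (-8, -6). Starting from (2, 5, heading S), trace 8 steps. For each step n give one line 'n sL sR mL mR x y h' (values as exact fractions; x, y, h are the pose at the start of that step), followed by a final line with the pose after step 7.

n=0: pose=(2,5,S); sL=20/101, sR=20/81; mL=-400/8181, mR=-2630/8181; mL+mR=-10/27 → advance -1; mR−mL=-2230/8181 → turn -1·90°
n=1: pose=(2,6,W); sL=8/37, sR=40/233; mL=384/8621, mR=-2604/8621; mL+mR=-60/233 → advance -1; mR−mL=-2988/8621 → turn -1·90°
n=2: pose=(3,6,N); sL=5/37, sR=2/17; mL=11/629, mR=-122/629; mL+mR=-3/17 → advance -1; mR−mL=-133/629 → turn -1·90°
n=3: pose=(3,5,E); sL=40/313, sR=40/269; mL=-1760/84197, mR=-17020/84197; mL+mR=-60/269 → advance -1; mR−mL=-15260/84197 → turn -1·90°
n=4: pose=(2,5,S); sL=20/101, sR=20/81; mL=-400/8181, mR=-2630/8181; mL+mR=-10/27 → advance -1; mR−mL=-2230/8181 → turn -1·90°
n=5: pose=(2,6,W); sL=8/37, sR=40/233; mL=384/8621, mR=-2604/8621; mL+mR=-60/233 → advance -1; mR−mL=-2988/8621 → turn -1·90°
n=6: pose=(3,6,N); sL=5/37, sR=2/17; mL=11/629, mR=-122/629; mL+mR=-3/17 → advance -1; mR−mL=-133/629 → turn -1·90°
n=7: pose=(3,5,E); sL=40/313, sR=40/269; mL=-1760/84197, mR=-17020/84197; mL+mR=-60/269 → advance -1; mR−mL=-15260/84197 → turn -1·90°

0 20/101 20/81 -400/8181 -2630/8181 2 5 S
1 8/37 40/233 384/8621 -2604/8621 2 6 W
2 5/37 2/17 11/629 -122/629 3 6 N
3 40/313 40/269 -1760/84197 -17020/84197 3 5 E
4 20/101 20/81 -400/8181 -2630/8181 2 5 S
5 8/37 40/233 384/8621 -2604/8621 2 6 W
6 5/37 2/17 11/629 -122/629 3 6 N
7 40/313 40/269 -1760/84197 -17020/84197 3 5 E
final 2 5 S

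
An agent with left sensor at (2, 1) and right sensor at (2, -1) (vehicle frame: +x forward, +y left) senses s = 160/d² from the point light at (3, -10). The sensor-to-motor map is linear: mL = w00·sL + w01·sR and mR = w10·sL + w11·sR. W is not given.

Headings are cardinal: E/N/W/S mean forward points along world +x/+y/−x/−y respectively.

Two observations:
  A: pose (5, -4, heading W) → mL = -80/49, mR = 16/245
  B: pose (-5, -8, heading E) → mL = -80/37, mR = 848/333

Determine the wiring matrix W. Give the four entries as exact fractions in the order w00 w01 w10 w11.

0 -1/2 -1/2 1

obs A: pose=(5,-4,W) → sL=32/5, sR=160/49, mL=-80/49, mR=16/245
obs B: pose=(-5,-8,E) → sL=32/9, sR=160/37, mL=-80/37, mR=848/333
sensor matrix S = [[32/5, 160/49], [32/9, 160/37]]; det S = 262144/16317
solve [mL_A; mL_B] = S·[w00; w01] and [mR_A; mR_B] = S·[w10; w11]:
  w00 = 0, w01 = -1/2, w10 = -1/2, w11 = 1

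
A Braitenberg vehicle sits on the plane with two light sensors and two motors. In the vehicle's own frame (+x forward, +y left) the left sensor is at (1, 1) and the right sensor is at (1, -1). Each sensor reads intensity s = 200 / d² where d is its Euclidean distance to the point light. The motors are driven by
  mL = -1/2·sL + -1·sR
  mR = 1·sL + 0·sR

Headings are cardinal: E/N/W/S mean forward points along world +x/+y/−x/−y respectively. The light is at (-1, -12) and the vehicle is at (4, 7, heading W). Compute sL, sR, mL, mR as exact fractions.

left sensor world pos  = (3, 6); dL² = 340
right sensor world pos = (3, 8); dR² = 416
sL = 200/340 = 10/17
sR = 200/416 = 25/52
mL = -1/2·sL + -1·sR = -685/884
mR = 1·sL + 0·sR = 10/17

10/17 25/52 -685/884 10/17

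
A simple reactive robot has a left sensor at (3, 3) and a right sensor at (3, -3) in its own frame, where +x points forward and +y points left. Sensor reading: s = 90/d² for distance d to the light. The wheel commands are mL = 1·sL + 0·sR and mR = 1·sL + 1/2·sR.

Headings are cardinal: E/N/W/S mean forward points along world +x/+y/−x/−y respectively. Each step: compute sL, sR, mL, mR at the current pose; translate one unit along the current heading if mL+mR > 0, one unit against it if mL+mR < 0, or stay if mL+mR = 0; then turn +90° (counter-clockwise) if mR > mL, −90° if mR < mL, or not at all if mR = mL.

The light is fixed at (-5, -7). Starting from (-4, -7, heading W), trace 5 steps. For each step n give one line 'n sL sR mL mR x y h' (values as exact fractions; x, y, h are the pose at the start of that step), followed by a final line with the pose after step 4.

0 90/13 90/13 90/13 135/13 -4 -7 W
1 5 5 5 15/2 -5 -7 S
2 90/13 18/5 90/13 567/65 -5 -8 E
3 45/4 9/2 45/4 27/2 -4 -8 N
4 90/13 90/13 90/13 135/13 -4 -7 W
final -5 -7 S

n=0: pose=(-4,-7,W); sL=90/13, sR=90/13; mL=90/13, mR=135/13; mL+mR=225/13 → advance +1; mR−mL=45/13 → turn +1·90°
n=1: pose=(-5,-7,S); sL=5, sR=5; mL=5, mR=15/2; mL+mR=25/2 → advance +1; mR−mL=5/2 → turn +1·90°
n=2: pose=(-5,-8,E); sL=90/13, sR=18/5; mL=90/13, mR=567/65; mL+mR=1017/65 → advance +1; mR−mL=9/5 → turn +1·90°
n=3: pose=(-4,-8,N); sL=45/4, sR=9/2; mL=45/4, mR=27/2; mL+mR=99/4 → advance +1; mR−mL=9/4 → turn +1·90°
n=4: pose=(-4,-7,W); sL=90/13, sR=90/13; mL=90/13, mR=135/13; mL+mR=225/13 → advance +1; mR−mL=45/13 → turn +1·90°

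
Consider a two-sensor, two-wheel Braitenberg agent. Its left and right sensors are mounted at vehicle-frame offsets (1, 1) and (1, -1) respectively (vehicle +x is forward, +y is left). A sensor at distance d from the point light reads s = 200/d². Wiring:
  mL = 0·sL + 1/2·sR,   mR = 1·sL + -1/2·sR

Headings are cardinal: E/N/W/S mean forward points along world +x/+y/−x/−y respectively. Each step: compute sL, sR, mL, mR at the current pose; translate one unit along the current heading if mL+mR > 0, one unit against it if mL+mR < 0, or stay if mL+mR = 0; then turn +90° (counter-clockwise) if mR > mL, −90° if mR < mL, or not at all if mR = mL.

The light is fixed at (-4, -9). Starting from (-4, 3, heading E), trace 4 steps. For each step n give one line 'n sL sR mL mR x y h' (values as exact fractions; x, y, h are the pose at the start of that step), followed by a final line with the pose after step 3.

0 20/17 100/61 50/61 370/1037 -4 3 E
1 8/5 200/121 100/121 468/605 -3 3 S
2 2 25/18 25/36 47/36 -3 2 W
3 200/101 200/101 100/101 100/101 -4 2 S
final -4 1 S

n=0: pose=(-4,3,E); sL=20/17, sR=100/61; mL=50/61, mR=370/1037; mL+mR=20/17 → advance +1; mR−mL=-480/1037 → turn -1·90°
n=1: pose=(-3,3,S); sL=8/5, sR=200/121; mL=100/121, mR=468/605; mL+mR=8/5 → advance +1; mR−mL=-32/605 → turn -1·90°
n=2: pose=(-3,2,W); sL=2, sR=25/18; mL=25/36, mR=47/36; mL+mR=2 → advance +1; mR−mL=11/18 → turn +1·90°
n=3: pose=(-4,2,S); sL=200/101, sR=200/101; mL=100/101, mR=100/101; mL+mR=200/101 → advance +1; mR−mL=0 → turn +0·90°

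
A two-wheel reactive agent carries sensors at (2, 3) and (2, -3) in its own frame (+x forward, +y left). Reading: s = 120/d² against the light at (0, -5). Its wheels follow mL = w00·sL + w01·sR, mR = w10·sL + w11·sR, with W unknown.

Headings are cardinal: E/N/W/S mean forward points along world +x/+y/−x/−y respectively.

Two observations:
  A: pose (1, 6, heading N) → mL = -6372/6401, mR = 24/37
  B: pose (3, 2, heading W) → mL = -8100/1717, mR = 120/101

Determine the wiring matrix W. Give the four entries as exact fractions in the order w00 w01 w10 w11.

-1/2 -1 0 1

obs A: pose=(1,6,N) → sL=120/173, sR=24/37, mL=-6372/6401, mR=24/37
obs B: pose=(3,2,W) → sL=120/17, sR=120/101, mL=-8100/1717, mR=120/101
sensor matrix S = [[120/173, 24/37], [120/17, 120/101]]; det S = -41264640/10990517
solve [mL_A; mL_B] = S·[w00; w01] and [mR_A; mR_B] = S·[w10; w11]:
  w00 = -1/2, w01 = -1, w10 = 0, w11 = 1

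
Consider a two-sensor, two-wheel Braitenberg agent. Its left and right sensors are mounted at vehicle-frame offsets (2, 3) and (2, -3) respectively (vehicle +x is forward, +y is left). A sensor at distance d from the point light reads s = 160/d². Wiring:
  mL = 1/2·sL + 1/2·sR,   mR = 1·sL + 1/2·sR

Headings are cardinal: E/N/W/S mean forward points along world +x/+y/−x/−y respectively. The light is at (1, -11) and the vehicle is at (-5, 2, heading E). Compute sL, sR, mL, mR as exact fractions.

10/17 40/29 485/493 630/493

left sensor world pos  = (-3, 5); dL² = 272
right sensor world pos = (-3, -1); dR² = 116
sL = 160/272 = 10/17
sR = 160/116 = 40/29
mL = 1/2·sL + 1/2·sR = 485/493
mR = 1·sL + 1/2·sR = 630/493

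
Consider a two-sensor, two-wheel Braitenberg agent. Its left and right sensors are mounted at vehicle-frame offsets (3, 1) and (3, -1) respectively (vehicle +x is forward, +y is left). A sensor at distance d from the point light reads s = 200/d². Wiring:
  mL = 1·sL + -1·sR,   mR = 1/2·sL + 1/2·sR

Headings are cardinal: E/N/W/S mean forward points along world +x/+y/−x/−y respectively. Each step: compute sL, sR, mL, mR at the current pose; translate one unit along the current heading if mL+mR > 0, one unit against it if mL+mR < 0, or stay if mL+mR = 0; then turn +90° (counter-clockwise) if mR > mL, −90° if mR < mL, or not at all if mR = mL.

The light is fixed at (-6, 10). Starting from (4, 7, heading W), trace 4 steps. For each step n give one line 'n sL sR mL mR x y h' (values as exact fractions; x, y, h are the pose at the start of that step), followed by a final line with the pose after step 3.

n=0: pose=(4,7,W); sL=40/13, sR=200/53; mL=-480/689, mR=2360/689; mL+mR=1880/689 → advance +1; mR−mL=2840/689 → turn +1·90°
n=1: pose=(3,7,S); sL=25/17, sR=2; mL=-9/17, mR=59/34; mL+mR=41/34 → advance +1; mR−mL=77/34 → turn +1·90°
n=2: pose=(3,6,E); sL=200/153, sR=200/169; mL=3200/25857, mR=32200/25857; mL+mR=11800/8619 → advance +1; mR−mL=29000/25857 → turn +1·90°
n=3: pose=(4,6,N); sL=100/41, sR=100/61; mL=2000/2501, mR=5100/2501; mL+mR=7100/2501 → advance +1; mR−mL=3100/2501 → turn +1·90°

0 40/13 200/53 -480/689 2360/689 4 7 W
1 25/17 2 -9/17 59/34 3 7 S
2 200/153 200/169 3200/25857 32200/25857 3 6 E
3 100/41 100/61 2000/2501 5100/2501 4 6 N
final 4 7 W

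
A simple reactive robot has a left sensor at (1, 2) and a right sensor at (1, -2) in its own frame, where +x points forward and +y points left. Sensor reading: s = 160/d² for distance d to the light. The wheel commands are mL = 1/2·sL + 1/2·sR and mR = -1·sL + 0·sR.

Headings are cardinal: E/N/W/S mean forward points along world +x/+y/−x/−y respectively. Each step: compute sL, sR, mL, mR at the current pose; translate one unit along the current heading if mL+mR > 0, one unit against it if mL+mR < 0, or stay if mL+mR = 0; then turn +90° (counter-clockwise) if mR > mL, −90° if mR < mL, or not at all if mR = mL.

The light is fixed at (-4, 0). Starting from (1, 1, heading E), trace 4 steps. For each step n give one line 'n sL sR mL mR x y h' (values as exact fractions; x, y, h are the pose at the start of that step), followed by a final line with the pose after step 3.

n=0: pose=(1,1,E); sL=32/9, sR=160/37; mL=1312/333, mR=-32/9; mL+mR=128/333 → advance +1; mR−mL=-832/111 → turn -1·90°
n=1: pose=(2,1,S); sL=5/2, sR=10; mL=25/4, mR=-5/2; mL+mR=15/4 → advance +1; mR−mL=-35/4 → turn -1·90°
n=2: pose=(2,0,W); sL=160/29, sR=160/29; mL=160/29, mR=-160/29; mL+mR=0 → advance +0; mR−mL=-320/29 → turn -1·90°
n=3: pose=(2,0,N); sL=160/17, sR=32/13; mL=1312/221, mR=-160/17; mL+mR=-768/221 → advance -1; mR−mL=-3392/221 → turn -1·90°

0 32/9 160/37 1312/333 -32/9 1 1 E
1 5/2 10 25/4 -5/2 2 1 S
2 160/29 160/29 160/29 -160/29 2 0 W
3 160/17 32/13 1312/221 -160/17 2 0 N
final 2 -1 E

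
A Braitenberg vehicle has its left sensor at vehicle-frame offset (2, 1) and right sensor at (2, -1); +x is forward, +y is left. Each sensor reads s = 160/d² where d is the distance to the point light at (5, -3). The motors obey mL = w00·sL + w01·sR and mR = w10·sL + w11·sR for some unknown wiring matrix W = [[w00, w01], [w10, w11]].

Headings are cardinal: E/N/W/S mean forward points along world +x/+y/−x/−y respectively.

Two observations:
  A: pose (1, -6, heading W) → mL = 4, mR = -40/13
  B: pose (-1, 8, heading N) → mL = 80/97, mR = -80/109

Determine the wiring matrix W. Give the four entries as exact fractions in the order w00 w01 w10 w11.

0 1 -1 0

obs A: pose=(1,-6,W) → sL=40/13, sR=4, mL=4, mR=-40/13
obs B: pose=(-1,8,N) → sL=80/109, sR=80/97, mL=80/97, mR=-80/109
sensor matrix S = [[40/13, 4], [80/109, 80/97]]; det S = -54720/137449
solve [mL_A; mL_B] = S·[w00; w01] and [mR_A; mR_B] = S·[w10; w11]:
  w00 = 0, w01 = 1, w10 = -1, w11 = 0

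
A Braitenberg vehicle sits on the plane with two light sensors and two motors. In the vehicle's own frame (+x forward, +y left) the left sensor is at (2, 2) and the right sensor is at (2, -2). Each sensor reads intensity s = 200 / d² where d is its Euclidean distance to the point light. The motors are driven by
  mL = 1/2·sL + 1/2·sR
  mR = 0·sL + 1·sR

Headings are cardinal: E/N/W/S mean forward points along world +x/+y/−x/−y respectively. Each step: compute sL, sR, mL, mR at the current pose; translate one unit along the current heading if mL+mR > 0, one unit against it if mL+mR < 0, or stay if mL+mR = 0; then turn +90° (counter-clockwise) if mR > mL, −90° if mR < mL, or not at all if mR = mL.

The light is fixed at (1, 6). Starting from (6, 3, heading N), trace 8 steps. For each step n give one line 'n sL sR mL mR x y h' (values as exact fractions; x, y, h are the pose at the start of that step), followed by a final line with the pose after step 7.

n=0: pose=(6,3,N); sL=20, sR=4; mL=12, mR=4; mL+mR=16 → advance +1; mR−mL=-8 → turn -1·90°
n=1: pose=(6,4,E); sL=200/49, sR=40/13; mL=2280/637, mR=40/13; mL+mR=4240/637 → advance +1; mR−mL=-320/637 → turn -1·90°
n=2: pose=(7,4,S); sL=5/2, sR=25/4; mL=35/8, mR=25/4; mL+mR=85/8 → advance +1; mR−mL=15/8 → turn +1·90°
n=3: pose=(7,3,E); sL=40/13, sR=200/89; mL=3080/1157, mR=200/89; mL+mR=5680/1157 → advance +1; mR−mL=-480/1157 → turn -1·90°
n=4: pose=(8,3,S); sL=100/53, sR=4; mL=156/53, mR=4; mL+mR=368/53 → advance +1; mR−mL=56/53 → turn +1·90°
n=5: pose=(8,2,E); sL=40/17, sR=200/117; mL=4040/1989, mR=200/117; mL+mR=2480/663 → advance +1; mR−mL=-640/1989 → turn -1·90°
n=6: pose=(9,2,S); sL=25/17, sR=25/9; mL=325/153, mR=25/9; mL+mR=250/51 → advance +1; mR−mL=100/153 → turn +1·90°
n=7: pose=(9,1,E); sL=200/109, sR=200/149; mL=25800/16241, mR=200/149; mL+mR=47600/16241 → advance +1; mR−mL=-4000/16241 → turn -1·90°

0 20 4 12 4 6 3 N
1 200/49 40/13 2280/637 40/13 6 4 E
2 5/2 25/4 35/8 25/4 7 4 S
3 40/13 200/89 3080/1157 200/89 7 3 E
4 100/53 4 156/53 4 8 3 S
5 40/17 200/117 4040/1989 200/117 8 2 E
6 25/17 25/9 325/153 25/9 9 2 S
7 200/109 200/149 25800/16241 200/149 9 1 E
final 10 1 S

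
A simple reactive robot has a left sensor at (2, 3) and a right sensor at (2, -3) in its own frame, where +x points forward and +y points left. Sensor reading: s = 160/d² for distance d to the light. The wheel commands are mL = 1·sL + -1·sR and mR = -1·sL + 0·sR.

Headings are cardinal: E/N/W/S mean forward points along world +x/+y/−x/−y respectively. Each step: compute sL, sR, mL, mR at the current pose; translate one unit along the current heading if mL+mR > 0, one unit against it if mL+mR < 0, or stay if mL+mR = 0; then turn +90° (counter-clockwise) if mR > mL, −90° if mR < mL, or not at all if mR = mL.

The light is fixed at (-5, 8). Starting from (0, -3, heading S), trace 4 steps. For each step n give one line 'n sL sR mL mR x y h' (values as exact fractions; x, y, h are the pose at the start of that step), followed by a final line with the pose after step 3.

0 160/233 160/173 -9600/40309 -160/233 0 -3 S
1 80/89 80/29 -4800/2581 -80/89 0 -2 W
2 32/45 160/153 -256/765 -32/45 1 -2 S
3 1 40/13 -27/13 -1 1 -1 W
final 2 -1 S

n=0: pose=(0,-3,S); sL=160/233, sR=160/173; mL=-9600/40309, mR=-160/233; mL+mR=-160/173 → advance -1; mR−mL=-18080/40309 → turn -1·90°
n=1: pose=(0,-2,W); sL=80/89, sR=80/29; mL=-4800/2581, mR=-80/89; mL+mR=-80/29 → advance -1; mR−mL=2480/2581 → turn +1·90°
n=2: pose=(1,-2,S); sL=32/45, sR=160/153; mL=-256/765, mR=-32/45; mL+mR=-160/153 → advance -1; mR−mL=-32/85 → turn -1·90°
n=3: pose=(1,-1,W); sL=1, sR=40/13; mL=-27/13, mR=-1; mL+mR=-40/13 → advance -1; mR−mL=14/13 → turn +1·90°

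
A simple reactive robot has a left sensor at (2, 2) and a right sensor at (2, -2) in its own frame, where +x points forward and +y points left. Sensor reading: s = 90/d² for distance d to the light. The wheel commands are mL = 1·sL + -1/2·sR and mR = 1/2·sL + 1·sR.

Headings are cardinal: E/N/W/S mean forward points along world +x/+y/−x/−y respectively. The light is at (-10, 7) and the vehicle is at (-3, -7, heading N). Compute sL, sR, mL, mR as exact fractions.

left sensor world pos  = (-5, -5); dL² = 169
right sensor world pos = (-1, -5); dR² = 225
sL = 90/169 = 90/169
sR = 90/225 = 2/5
mL = 1·sL + -1/2·sR = 281/845
mR = 1/2·sL + 1·sR = 563/845

90/169 2/5 281/845 563/845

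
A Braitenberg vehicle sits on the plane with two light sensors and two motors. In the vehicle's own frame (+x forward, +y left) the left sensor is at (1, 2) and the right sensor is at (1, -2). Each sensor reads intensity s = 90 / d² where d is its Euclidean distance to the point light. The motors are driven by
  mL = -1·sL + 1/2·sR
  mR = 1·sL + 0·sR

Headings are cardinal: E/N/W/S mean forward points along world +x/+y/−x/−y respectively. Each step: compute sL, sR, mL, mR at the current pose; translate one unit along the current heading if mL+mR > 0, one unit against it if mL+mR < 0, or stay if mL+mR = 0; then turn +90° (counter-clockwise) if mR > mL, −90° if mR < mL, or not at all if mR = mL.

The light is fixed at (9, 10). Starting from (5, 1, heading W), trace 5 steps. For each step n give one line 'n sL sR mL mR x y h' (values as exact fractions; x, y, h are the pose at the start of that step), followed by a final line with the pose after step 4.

n=0: pose=(5,1,W); sL=45/73, sR=45/37; mL=-45/5402, mR=45/73; mL+mR=45/74 → advance +1; mR−mL=3375/5402 → turn +1·90°
n=1: pose=(4,1,S); sL=90/109, sR=90/149; mL=-8505/16241, mR=90/109; mL+mR=45/149 → advance +1; mR−mL=21915/16241 → turn +1·90°
n=2: pose=(4,0,E); sL=9/8, sR=9/16; mL=-27/32, mR=9/8; mL+mR=9/32 → advance +1; mR−mL=63/32 → turn +1·90°
n=3: pose=(5,0,N); sL=10/13, sR=18/17; mL=-53/221, mR=10/13; mL+mR=9/17 → advance +1; mR−mL=223/221 → turn +1·90°
n=4: pose=(5,1,W); sL=45/73, sR=45/37; mL=-45/5402, mR=45/73; mL+mR=45/74 → advance +1; mR−mL=3375/5402 → turn +1·90°

0 45/73 45/37 -45/5402 45/73 5 1 W
1 90/109 90/149 -8505/16241 90/109 4 1 S
2 9/8 9/16 -27/32 9/8 4 0 E
3 10/13 18/17 -53/221 10/13 5 0 N
4 45/73 45/37 -45/5402 45/73 5 1 W
final 4 1 S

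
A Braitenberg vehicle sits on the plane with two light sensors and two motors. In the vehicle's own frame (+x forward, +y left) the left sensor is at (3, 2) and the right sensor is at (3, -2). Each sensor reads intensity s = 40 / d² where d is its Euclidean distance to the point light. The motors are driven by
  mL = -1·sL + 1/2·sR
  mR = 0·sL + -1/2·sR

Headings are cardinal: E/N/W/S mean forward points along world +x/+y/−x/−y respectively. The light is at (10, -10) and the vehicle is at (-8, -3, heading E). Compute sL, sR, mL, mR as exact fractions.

20/153 4/25 -194/3825 -2/25

left sensor world pos  = (-5, -1); dL² = 306
right sensor world pos = (-5, -5); dR² = 250
sL = 40/306 = 20/153
sR = 40/250 = 4/25
mL = -1·sL + 1/2·sR = -194/3825
mR = 0·sL + -1/2·sR = -2/25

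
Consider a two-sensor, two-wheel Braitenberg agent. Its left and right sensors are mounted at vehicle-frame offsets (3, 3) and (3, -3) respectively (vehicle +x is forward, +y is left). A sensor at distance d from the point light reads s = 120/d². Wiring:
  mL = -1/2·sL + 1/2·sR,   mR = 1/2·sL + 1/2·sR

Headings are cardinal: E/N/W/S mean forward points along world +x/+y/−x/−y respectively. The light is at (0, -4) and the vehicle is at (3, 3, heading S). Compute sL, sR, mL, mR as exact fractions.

30/13 15/2 135/52 255/52

left sensor world pos  = (6, 0); dL² = 52
right sensor world pos = (0, 0); dR² = 16
sL = 120/52 = 30/13
sR = 120/16 = 15/2
mL = -1/2·sL + 1/2·sR = 135/52
mR = 1/2·sL + 1/2·sR = 255/52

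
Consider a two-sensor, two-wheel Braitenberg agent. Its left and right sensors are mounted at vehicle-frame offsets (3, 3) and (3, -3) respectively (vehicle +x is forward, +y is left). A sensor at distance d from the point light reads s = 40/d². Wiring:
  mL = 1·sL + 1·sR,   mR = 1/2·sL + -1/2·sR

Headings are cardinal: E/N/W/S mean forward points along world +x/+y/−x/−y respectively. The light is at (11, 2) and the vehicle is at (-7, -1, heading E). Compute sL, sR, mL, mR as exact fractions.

left sensor world pos  = (-4, 2); dL² = 225
right sensor world pos = (-4, -4); dR² = 261
sL = 40/225 = 8/45
sR = 40/261 = 40/261
mL = 1·sL + 1·sR = 48/145
mR = 1/2·sL + -1/2·sR = 16/1305

8/45 40/261 48/145 16/1305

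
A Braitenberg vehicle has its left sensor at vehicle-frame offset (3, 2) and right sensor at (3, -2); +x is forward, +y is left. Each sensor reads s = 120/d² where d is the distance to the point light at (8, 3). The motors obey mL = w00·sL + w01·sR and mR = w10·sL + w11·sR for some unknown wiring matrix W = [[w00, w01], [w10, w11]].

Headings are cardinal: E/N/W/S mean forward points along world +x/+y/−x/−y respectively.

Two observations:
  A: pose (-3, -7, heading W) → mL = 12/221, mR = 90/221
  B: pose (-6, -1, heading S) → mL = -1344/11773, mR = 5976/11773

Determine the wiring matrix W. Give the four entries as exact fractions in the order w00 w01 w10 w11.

-1/2 1/2 1/2 1/2

obs A: pose=(-3,-7,W) → sL=6/17, sR=6/13, mL=12/221, mR=90/221
obs B: pose=(-6,-1,S) → sL=120/193, sR=24/61, mL=-1344/11773, mR=5976/11773
sensor matrix S = [[6/17, 6/13], [120/193, 24/61]]; det S = -385344/2601833
solve [mL_A; mL_B] = S·[w00; w01] and [mR_A; mR_B] = S·[w10; w11]:
  w00 = -1/2, w01 = 1/2, w10 = 1/2, w11 = 1/2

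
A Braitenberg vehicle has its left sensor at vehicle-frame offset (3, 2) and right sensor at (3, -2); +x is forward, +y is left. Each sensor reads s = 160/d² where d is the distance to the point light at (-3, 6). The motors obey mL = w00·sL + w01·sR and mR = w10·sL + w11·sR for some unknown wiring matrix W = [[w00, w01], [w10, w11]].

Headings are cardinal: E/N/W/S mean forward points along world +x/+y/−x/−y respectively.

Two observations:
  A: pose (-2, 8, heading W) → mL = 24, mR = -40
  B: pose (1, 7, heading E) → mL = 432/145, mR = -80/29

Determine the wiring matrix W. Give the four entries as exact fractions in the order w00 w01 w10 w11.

obs A: pose=(-2,8,W) → sL=40, sR=8, mL=24, mR=-40
obs B: pose=(1,7,E) → sL=80/29, sR=16/5, mL=432/145, mR=-80/29
sensor matrix S = [[40, 8], [80/29, 16/5]]; det S = 3072/29
solve [mL_A; mL_B] = S·[w00; w01] and [mR_A; mR_B] = S·[w10; w11]:
  w00 = 1/2, w01 = 1/2, w10 = -1, w11 = 0

1/2 1/2 -1 0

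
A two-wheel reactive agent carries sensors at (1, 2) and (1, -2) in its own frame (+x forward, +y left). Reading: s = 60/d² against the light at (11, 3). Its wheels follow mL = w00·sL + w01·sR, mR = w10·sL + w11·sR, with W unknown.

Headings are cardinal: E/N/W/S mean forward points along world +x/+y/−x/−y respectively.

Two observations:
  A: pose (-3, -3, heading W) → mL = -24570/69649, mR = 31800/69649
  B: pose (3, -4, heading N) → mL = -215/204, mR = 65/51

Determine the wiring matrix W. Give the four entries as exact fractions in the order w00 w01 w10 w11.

obs A: pose=(-3,-3,W) → sL=60/289, sR=60/241, mL=-24570/69649, mR=31800/69649
obs B: pose=(3,-4,N) → sL=15/34, sR=5/6, mL=-215/204, mR=65/51
sensor matrix S = [[60/289, 60/241], [15/34, 5/6]]; det S = 4400/69649
solve [mL_A; mL_B] = S·[w00; w01] and [mR_A; mR_B] = S·[w10; w11]:
  w00 = -1/2, w01 = -1, w10 = 1, w11 = 1

-1/2 -1 1 1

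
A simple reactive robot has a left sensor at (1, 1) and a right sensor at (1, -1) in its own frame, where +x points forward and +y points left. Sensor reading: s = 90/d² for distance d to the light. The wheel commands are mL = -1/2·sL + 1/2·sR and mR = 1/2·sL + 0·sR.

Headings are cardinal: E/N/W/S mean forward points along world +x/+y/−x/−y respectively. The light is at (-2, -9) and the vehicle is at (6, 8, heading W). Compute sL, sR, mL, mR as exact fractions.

18/61 90/373 -612/22753 9/61

left sensor world pos  = (5, 7); dL² = 305
right sensor world pos = (5, 9); dR² = 373
sL = 90/305 = 18/61
sR = 90/373 = 90/373
mL = -1/2·sL + 1/2·sR = -612/22753
mR = 1/2·sL + 0·sR = 9/61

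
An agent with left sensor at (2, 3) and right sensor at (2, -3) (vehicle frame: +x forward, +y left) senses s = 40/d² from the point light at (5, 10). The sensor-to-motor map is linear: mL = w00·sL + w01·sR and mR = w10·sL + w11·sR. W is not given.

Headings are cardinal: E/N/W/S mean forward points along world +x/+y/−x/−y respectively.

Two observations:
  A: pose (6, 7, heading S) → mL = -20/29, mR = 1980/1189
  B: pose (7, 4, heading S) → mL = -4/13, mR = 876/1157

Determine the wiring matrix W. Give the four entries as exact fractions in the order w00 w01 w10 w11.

0 -1/2 1 1/2

obs A: pose=(6,7,S) → sL=40/41, sR=40/29, mL=-20/29, mR=1980/1189
obs B: pose=(7,4,S) → sL=40/89, sR=8/13, mL=-4/13, mR=876/1157
sensor matrix S = [[40/41, 40/29], [40/89, 8/13]]; det S = -26880/1375673
solve [mL_A; mL_B] = S·[w00; w01] and [mR_A; mR_B] = S·[w10; w11]:
  w00 = 0, w01 = -1/2, w10 = 1, w11 = 1/2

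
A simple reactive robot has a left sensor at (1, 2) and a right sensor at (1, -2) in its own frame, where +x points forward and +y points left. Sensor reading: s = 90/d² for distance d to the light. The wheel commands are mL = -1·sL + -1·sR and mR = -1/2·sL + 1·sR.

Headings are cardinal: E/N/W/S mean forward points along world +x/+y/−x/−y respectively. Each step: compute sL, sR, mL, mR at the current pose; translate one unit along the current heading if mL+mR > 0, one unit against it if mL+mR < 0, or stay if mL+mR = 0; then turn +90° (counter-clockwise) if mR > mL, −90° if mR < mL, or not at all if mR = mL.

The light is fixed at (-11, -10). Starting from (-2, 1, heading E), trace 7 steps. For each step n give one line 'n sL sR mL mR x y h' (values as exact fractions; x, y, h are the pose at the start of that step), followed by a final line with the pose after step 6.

0 90/269 90/181 -40500/48689 16065/48689 -2 1 E
1 1/2 45/122 -53/61 29/244 -3 1 N
2 90/113 90/193 -27540/21809 1485/21809 -3 0 W
3 45/101 9/13 -1494/1313 1233/2626 -2 0 S
4 90/269 90/181 -40500/48689 16065/48689 -2 1 E
5 1/2 45/122 -53/61 29/244 -3 1 N
6 90/113 90/193 -27540/21809 1485/21809 -3 0 W
final -2 0 S

n=0: pose=(-2,1,E); sL=90/269, sR=90/181; mL=-40500/48689, mR=16065/48689; mL+mR=-135/269 → advance -1; mR−mL=56565/48689 → turn +1·90°
n=1: pose=(-3,1,N); sL=1/2, sR=45/122; mL=-53/61, mR=29/244; mL+mR=-3/4 → advance -1; mR−mL=241/244 → turn +1·90°
n=2: pose=(-3,0,W); sL=90/113, sR=90/193; mL=-27540/21809, mR=1485/21809; mL+mR=-135/113 → advance -1; mR−mL=29025/21809 → turn +1·90°
n=3: pose=(-2,0,S); sL=45/101, sR=9/13; mL=-1494/1313, mR=1233/2626; mL+mR=-135/202 → advance -1; mR−mL=4221/2626 → turn +1·90°
n=4: pose=(-2,1,E); sL=90/269, sR=90/181; mL=-40500/48689, mR=16065/48689; mL+mR=-135/269 → advance -1; mR−mL=56565/48689 → turn +1·90°
n=5: pose=(-3,1,N); sL=1/2, sR=45/122; mL=-53/61, mR=29/244; mL+mR=-3/4 → advance -1; mR−mL=241/244 → turn +1·90°
n=6: pose=(-3,0,W); sL=90/113, sR=90/193; mL=-27540/21809, mR=1485/21809; mL+mR=-135/113 → advance -1; mR−mL=29025/21809 → turn +1·90°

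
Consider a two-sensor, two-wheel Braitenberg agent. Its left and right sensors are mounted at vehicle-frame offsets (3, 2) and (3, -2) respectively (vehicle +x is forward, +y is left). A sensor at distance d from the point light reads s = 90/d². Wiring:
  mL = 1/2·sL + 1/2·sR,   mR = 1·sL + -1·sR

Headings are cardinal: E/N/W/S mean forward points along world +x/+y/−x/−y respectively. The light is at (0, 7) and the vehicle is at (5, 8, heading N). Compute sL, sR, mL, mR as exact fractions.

18/5 18/13 162/65 144/65

left sensor world pos  = (3, 11); dL² = 25
right sensor world pos = (7, 11); dR² = 65
sL = 90/25 = 18/5
sR = 90/65 = 18/13
mL = 1/2·sL + 1/2·sR = 162/65
mR = 1·sL + -1·sR = 144/65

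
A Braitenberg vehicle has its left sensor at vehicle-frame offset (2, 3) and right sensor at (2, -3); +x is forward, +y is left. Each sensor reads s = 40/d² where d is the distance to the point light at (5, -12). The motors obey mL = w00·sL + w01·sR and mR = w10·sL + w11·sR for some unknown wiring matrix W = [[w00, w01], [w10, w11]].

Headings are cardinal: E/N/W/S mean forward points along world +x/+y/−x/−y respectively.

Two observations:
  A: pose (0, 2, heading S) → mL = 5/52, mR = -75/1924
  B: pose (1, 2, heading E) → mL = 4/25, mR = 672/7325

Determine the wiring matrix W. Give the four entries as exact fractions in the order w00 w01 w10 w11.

obs A: pose=(0,2,S) → sL=10/37, sR=5/26, mL=5/52, mR=-75/1924
obs B: pose=(1,2,E) → sL=40/293, sR=8/25, mL=4/25, mR=672/7325
sensor matrix S = [[10/37, 5/26], [40/293, 8/25]]; det S = 42444/704665
solve [mL_A; mL_B] = S·[w00; w01] and [mR_A; mR_B] = S·[w10; w11]:
  w00 = 0, w01 = 1/2, w10 = -1/2, w11 = 1/2

0 1/2 -1/2 1/2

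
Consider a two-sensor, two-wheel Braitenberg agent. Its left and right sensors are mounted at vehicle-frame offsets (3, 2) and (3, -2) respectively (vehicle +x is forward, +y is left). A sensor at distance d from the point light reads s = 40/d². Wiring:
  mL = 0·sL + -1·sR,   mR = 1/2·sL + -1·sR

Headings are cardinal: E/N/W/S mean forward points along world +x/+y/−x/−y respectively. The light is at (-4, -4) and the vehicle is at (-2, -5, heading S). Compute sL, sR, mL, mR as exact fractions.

left sensor world pos  = (0, -8); dL² = 32
right sensor world pos = (-4, -8); dR² = 16
sL = 40/32 = 5/4
sR = 40/16 = 5/2
mL = 0·sL + -1·sR = -5/2
mR = 1/2·sL + -1·sR = -15/8

5/4 5/2 -5/2 -15/8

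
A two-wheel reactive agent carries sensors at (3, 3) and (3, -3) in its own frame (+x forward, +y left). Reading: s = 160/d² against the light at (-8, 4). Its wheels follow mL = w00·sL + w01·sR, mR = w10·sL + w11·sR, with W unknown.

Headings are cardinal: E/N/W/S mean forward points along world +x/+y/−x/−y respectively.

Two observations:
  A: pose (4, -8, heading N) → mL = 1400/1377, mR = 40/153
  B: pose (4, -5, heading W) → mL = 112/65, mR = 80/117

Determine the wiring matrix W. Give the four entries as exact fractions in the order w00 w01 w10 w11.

1/2 1 0 1/2

obs A: pose=(4,-8,N) → sL=80/81, sR=80/153, mL=1400/1377, mR=40/153
obs B: pose=(4,-5,W) → sL=32/45, sR=160/117, mL=112/65, mR=80/117
sensor matrix S = [[80/81, 80/153], [32/45, 160/117]]; det S = 157696/161109
solve [mL_A; mL_B] = S·[w00; w01] and [mR_A; mR_B] = S·[w10; w11]:
  w00 = 1/2, w01 = 1, w10 = 0, w11 = 1/2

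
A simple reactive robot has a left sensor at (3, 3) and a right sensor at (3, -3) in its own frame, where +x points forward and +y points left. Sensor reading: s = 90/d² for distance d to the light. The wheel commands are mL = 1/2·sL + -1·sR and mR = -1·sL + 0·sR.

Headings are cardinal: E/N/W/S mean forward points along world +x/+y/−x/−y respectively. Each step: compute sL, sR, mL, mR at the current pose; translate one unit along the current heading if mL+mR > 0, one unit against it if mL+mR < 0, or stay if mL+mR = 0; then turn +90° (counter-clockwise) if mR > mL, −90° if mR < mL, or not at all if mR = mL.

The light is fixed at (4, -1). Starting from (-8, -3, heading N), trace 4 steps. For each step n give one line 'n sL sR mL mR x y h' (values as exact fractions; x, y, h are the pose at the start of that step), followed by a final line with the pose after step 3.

0 45/113 45/41 -8325/9266 -45/113 -8 -3 N
1 10/29 2/5 -33/145 -10/29 -8 -4 W
2 45/98 45/32 -1845/1568 -45/98 -7 -4 N
3 18/49 90/197 -2637/9653 -18/49 -7 -5 W
final -6 -5 N

n=0: pose=(-8,-3,N); sL=45/113, sR=45/41; mL=-8325/9266, mR=-45/113; mL+mR=-12015/9266 → advance -1; mR−mL=4635/9266 → turn +1·90°
n=1: pose=(-8,-4,W); sL=10/29, sR=2/5; mL=-33/145, mR=-10/29; mL+mR=-83/145 → advance -1; mR−mL=-17/145 → turn -1·90°
n=2: pose=(-7,-4,N); sL=45/98, sR=45/32; mL=-1845/1568, mR=-45/98; mL+mR=-2565/1568 → advance -1; mR−mL=1125/1568 → turn +1·90°
n=3: pose=(-7,-5,W); sL=18/49, sR=90/197; mL=-2637/9653, mR=-18/49; mL+mR=-6183/9653 → advance -1; mR−mL=-909/9653 → turn -1·90°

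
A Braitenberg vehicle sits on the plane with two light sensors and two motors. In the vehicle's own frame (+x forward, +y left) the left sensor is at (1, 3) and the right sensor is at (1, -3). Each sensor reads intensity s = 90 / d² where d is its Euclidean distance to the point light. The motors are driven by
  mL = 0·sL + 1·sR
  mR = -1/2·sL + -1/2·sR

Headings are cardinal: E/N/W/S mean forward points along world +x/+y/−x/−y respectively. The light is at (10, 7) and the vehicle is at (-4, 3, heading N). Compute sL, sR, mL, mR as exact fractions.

45/149 9/13 9/13 -963/1937

left sensor world pos  = (-7, 4); dL² = 298
right sensor world pos = (-1, 4); dR² = 130
sL = 90/298 = 45/149
sR = 90/130 = 9/13
mL = 0·sL + 1·sR = 9/13
mR = -1/2·sL + -1/2·sR = -963/1937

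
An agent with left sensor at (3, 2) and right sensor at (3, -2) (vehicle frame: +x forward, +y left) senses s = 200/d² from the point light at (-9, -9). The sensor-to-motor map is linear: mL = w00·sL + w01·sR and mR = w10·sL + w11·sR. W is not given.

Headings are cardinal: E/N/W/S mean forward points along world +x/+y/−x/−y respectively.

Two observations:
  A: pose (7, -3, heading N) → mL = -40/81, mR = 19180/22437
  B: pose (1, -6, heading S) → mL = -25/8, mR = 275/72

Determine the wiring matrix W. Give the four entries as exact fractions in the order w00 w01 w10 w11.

obs A: pose=(7,-3,N) → sL=200/277, sR=40/81, mL=-40/81, mR=19180/22437
obs B: pose=(1,-6,S) → sL=25/18, sR=25/8, mL=-25/8, mR=275/72
sensor matrix S = [[200/277, 40/81], [25/18, 25/8]]; det S = 317125/201933
solve [mL_A; mL_B] = S·[w00; w01] and [mR_A; mR_B] = S·[w10; w11]:
  w00 = 0, w01 = -1, w10 = 1/2, w11 = 1

0 -1 1/2 1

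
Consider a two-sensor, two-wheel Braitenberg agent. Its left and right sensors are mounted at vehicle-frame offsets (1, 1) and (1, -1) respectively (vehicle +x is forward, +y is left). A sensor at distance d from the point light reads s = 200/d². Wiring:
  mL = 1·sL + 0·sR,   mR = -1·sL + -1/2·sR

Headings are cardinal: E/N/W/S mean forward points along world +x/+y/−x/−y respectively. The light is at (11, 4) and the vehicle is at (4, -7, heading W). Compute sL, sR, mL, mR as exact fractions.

left sensor world pos  = (3, -8); dL² = 208
right sensor world pos = (3, -6); dR² = 164
sL = 200/208 = 25/26
sR = 200/164 = 50/41
mL = 1·sL + 0·sR = 25/26
mR = -1·sL + -1/2·sR = -1675/1066

25/26 50/41 25/26 -1675/1066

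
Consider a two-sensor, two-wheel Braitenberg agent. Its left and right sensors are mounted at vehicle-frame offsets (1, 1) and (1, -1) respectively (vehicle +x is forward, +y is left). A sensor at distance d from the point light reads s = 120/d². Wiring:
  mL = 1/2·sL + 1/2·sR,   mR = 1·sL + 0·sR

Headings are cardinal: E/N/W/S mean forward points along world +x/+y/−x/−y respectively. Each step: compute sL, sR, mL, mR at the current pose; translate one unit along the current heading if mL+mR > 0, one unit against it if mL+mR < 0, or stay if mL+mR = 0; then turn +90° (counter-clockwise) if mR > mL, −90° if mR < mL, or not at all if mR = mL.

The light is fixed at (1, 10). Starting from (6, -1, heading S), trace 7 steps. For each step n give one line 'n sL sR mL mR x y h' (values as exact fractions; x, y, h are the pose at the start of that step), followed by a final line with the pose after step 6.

0 2/3 3/4 17/24 2/3 6 -1 S
1 24/37 120/137 3864/5069 24/37 6 -2 W
2 12/13 60/73 828/949 12/13 5 -2 N
3 40/51 120/109 5240/5559 40/51 5 -1 W
4 15/13 30/29 825/754 15/13 4 -1 N
5 24/25 24/17 504/425 24/25 4 0 W
6 60/41 4/3 172/123 60/41 3 0 N
final 3 1 W

n=0: pose=(6,-1,S); sL=2/3, sR=3/4; mL=17/24, mR=2/3; mL+mR=11/8 → advance +1; mR−mL=-1/24 → turn -1·90°
n=1: pose=(6,-2,W); sL=24/37, sR=120/137; mL=3864/5069, mR=24/37; mL+mR=7152/5069 → advance +1; mR−mL=-576/5069 → turn -1·90°
n=2: pose=(5,-2,N); sL=12/13, sR=60/73; mL=828/949, mR=12/13; mL+mR=1704/949 → advance +1; mR−mL=48/949 → turn +1·90°
n=3: pose=(5,-1,W); sL=40/51, sR=120/109; mL=5240/5559, mR=40/51; mL+mR=3200/1853 → advance +1; mR−mL=-880/5559 → turn -1·90°
n=4: pose=(4,-1,N); sL=15/13, sR=30/29; mL=825/754, mR=15/13; mL+mR=1695/754 → advance +1; mR−mL=45/754 → turn +1·90°
n=5: pose=(4,0,W); sL=24/25, sR=24/17; mL=504/425, mR=24/25; mL+mR=912/425 → advance +1; mR−mL=-96/425 → turn -1·90°
n=6: pose=(3,0,N); sL=60/41, sR=4/3; mL=172/123, mR=60/41; mL+mR=352/123 → advance +1; mR−mL=8/123 → turn +1·90°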